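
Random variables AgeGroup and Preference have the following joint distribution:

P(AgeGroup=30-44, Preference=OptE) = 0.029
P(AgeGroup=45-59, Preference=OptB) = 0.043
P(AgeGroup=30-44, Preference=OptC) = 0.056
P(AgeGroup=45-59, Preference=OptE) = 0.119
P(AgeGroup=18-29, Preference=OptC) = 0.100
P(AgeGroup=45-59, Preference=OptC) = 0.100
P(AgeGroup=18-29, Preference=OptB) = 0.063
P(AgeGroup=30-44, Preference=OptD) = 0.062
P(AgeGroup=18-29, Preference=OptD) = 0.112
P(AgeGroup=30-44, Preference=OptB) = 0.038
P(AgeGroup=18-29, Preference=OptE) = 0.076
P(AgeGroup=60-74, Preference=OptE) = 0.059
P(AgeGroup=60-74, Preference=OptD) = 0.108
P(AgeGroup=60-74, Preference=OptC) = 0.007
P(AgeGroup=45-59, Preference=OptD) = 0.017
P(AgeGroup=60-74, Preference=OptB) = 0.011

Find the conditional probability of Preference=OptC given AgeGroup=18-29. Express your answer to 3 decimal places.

P(AgeGroup=18-29) = 0.063 + 0.100 + 0.112 + 0.076 = 0.351.
P(Preference=OptC | AgeGroup=18-29) = 0.100/0.351 = 0.285.

0.285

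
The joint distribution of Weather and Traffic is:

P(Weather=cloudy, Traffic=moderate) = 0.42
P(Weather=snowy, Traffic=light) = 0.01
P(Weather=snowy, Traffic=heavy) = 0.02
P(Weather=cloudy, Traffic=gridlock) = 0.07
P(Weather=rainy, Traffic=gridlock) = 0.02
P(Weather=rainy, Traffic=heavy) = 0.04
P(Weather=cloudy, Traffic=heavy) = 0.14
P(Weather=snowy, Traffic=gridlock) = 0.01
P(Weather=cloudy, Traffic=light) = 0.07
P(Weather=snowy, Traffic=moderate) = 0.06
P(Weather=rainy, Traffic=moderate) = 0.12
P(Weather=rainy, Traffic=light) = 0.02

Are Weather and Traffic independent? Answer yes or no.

yes

Every cell satisfies P(Weather,Traffic) = P(Weather)·P(Traffic). For instance P(Weather=rainy) = 0.20, P(Traffic=heavy) = 0.20, and 0.20×0.20 = 0.04 matches the joint entry. So Weather and Traffic are independent.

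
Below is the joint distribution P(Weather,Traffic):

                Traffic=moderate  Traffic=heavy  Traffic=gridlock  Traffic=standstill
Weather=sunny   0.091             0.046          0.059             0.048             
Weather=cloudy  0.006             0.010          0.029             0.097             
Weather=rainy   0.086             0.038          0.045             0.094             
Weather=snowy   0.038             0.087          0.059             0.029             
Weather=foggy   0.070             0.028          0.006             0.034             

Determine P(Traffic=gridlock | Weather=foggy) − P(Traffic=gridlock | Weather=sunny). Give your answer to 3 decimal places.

-0.198

P(Weather=foggy) = 0.070 + 0.028 + 0.006 + 0.034 = 0.138; P(Traffic=gridlock | Weather=foggy) = 0.006/0.138 = 0.0435.
P(Weather=sunny) = 0.091 + 0.046 + 0.059 + 0.048 = 0.244; P(Traffic=gridlock | Weather=sunny) = 0.059/0.244 = 0.2418.
Difference = -0.198.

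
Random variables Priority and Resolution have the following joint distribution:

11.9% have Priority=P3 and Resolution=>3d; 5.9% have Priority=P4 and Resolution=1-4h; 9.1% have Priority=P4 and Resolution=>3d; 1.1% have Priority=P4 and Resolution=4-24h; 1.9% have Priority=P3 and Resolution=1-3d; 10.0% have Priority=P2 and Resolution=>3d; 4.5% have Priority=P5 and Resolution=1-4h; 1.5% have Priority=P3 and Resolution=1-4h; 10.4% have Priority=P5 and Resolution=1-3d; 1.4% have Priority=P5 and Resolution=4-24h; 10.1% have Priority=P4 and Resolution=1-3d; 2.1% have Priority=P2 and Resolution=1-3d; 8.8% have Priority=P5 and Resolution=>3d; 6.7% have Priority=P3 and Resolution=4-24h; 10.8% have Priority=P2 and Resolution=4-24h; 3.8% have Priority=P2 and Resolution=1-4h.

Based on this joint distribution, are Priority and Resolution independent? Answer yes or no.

P(Priority=P2) = 0.267 and P(Resolution=4-24h) = 0.200, so their product is 0.05340, but P(Priority=P2, Resolution=4-24h) = 0.108. Since these differ, Priority and Resolution are not independent.

no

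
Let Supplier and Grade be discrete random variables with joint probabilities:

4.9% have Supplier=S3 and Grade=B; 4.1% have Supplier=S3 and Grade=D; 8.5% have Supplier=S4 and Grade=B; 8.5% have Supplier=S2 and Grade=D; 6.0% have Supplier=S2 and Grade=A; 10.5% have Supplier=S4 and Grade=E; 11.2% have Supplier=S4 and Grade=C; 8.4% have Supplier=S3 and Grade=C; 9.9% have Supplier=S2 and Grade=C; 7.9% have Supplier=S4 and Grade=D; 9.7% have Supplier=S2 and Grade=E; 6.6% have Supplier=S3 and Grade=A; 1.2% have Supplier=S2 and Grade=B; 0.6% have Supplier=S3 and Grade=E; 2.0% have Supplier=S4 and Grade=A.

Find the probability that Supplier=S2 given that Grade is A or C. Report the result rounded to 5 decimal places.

P(Grade=A) = 0.060 + 0.066 + 0.020 = 0.146.
P(Grade=C) = 0.099 + 0.084 + 0.112 = 0.295.
P(Grade ∈ {A, C}) = 0.146 + 0.295 = 0.441; P(Supplier=S2, Grade ∈ {A, C}) = 0.060 + 0.099 = 0.159.
P(Supplier=S2 | Grade ∈ {A, C}) = 0.159/0.441 = 0.36054.

0.36054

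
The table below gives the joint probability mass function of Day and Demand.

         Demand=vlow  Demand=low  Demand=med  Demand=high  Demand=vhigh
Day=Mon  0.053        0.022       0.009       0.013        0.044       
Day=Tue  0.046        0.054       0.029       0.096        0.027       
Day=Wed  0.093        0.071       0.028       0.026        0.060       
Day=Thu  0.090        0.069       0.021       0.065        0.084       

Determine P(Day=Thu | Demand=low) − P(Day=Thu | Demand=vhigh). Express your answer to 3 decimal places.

P(Demand=low) = 0.022 + 0.054 + 0.071 + 0.069 = 0.216; P(Day=Thu | Demand=low) = 0.069/0.216 = 0.3194.
P(Demand=vhigh) = 0.044 + 0.027 + 0.060 + 0.084 = 0.215; P(Day=Thu | Demand=vhigh) = 0.084/0.215 = 0.3907.
Difference = -0.071.

-0.071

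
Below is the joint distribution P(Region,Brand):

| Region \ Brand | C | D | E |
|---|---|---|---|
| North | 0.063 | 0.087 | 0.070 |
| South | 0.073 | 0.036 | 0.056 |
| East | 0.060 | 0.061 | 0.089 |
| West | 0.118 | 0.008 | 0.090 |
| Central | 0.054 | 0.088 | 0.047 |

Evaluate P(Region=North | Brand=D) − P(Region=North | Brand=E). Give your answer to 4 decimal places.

0.1119

P(Brand=D) = 0.087 + 0.036 + 0.061 + 0.008 + 0.088 = 0.280; P(Region=North | Brand=D) = 0.087/0.280 = 0.31071.
P(Brand=E) = 0.070 + 0.056 + 0.089 + 0.090 + 0.047 = 0.352; P(Region=North | Brand=E) = 0.070/0.352 = 0.19886.
Difference = 0.1119.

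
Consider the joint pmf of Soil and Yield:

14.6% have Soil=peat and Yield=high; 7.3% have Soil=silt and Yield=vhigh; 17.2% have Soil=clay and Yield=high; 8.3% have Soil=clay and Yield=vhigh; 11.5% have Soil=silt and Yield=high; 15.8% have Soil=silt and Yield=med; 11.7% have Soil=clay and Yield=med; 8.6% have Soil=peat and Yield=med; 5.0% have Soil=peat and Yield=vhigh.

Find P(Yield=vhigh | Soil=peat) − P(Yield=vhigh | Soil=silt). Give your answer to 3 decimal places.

P(Soil=peat) = 0.086 + 0.146 + 0.050 = 0.282; P(Yield=vhigh | Soil=peat) = 0.050/0.282 = 0.1773.
P(Soil=silt) = 0.158 + 0.115 + 0.073 = 0.346; P(Yield=vhigh | Soil=silt) = 0.073/0.346 = 0.2110.
Difference = -0.034.

-0.034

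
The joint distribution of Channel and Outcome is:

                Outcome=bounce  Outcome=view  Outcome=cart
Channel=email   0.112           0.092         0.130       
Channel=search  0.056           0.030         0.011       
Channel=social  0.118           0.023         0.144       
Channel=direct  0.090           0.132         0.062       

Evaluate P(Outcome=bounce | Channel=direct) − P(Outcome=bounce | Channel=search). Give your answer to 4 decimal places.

P(Channel=direct) = 0.090 + 0.132 + 0.062 = 0.284; P(Outcome=bounce | Channel=direct) = 0.090/0.284 = 0.31690.
P(Channel=search) = 0.056 + 0.030 + 0.011 = 0.097; P(Outcome=bounce | Channel=search) = 0.056/0.097 = 0.57732.
Difference = -0.2604.

-0.2604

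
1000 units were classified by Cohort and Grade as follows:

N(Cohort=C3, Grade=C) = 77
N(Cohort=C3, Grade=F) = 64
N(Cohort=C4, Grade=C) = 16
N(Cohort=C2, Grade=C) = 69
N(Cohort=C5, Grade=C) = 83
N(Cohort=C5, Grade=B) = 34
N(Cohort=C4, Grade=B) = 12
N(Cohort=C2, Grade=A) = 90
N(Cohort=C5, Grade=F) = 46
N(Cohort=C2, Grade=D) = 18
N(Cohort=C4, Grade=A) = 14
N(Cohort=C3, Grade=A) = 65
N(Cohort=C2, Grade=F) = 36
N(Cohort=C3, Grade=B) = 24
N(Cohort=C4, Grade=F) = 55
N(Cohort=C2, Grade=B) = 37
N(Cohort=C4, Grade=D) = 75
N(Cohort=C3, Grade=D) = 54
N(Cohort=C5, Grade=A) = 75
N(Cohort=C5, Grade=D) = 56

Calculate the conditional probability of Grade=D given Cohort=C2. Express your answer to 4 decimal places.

0.0720

Total with Cohort=C2: 90 + 37 + 69 + 18 + 36 = 250.
P(Grade=D | Cohort=C2) = 18/250 = 0.0720.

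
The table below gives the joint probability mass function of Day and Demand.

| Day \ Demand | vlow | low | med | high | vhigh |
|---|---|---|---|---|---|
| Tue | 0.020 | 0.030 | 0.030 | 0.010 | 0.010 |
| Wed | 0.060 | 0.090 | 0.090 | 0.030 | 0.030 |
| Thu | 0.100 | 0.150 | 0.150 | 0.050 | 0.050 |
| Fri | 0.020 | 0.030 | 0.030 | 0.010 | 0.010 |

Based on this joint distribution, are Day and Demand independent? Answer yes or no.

yes

Every cell satisfies P(Day,Demand) = P(Day)·P(Demand). For instance P(Day=Thu) = 0.500, P(Demand=med) = 0.300, and 0.500×0.300 = 0.150 matches the joint entry. So Day and Demand are independent.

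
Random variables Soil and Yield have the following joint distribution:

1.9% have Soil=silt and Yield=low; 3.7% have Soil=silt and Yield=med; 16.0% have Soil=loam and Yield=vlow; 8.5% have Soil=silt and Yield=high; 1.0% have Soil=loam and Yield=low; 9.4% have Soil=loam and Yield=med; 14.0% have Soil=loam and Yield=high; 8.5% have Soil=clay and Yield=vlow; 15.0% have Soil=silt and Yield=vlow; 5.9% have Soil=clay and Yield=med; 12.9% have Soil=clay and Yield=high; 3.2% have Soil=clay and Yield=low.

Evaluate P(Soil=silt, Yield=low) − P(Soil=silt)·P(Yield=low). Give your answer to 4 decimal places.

P(Soil=silt) = 0.150 + 0.019 + 0.037 + 0.085 = 0.291.
P(Yield=low) = 0.010 + 0.032 + 0.019 = 0.061.
P(Soil=silt, Yield=low) − P(Soil=silt)P(Yield=low) = 0.019 − 0.291×0.061 = 0.0012.

0.0012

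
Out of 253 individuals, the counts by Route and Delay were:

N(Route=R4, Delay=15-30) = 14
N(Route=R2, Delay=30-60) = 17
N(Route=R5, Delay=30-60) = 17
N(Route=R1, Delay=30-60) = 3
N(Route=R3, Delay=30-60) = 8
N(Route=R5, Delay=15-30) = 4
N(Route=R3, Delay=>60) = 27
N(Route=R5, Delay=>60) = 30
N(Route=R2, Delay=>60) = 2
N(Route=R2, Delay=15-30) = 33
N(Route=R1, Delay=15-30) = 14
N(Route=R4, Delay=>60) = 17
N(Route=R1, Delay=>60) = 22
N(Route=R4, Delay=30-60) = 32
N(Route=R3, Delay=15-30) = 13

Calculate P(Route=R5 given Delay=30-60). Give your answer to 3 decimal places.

0.221

Total with Delay=30-60: 3 + 17 + 8 + 32 + 17 = 77.
P(Route=R5 | Delay=30-60) = 17/77 = 0.221.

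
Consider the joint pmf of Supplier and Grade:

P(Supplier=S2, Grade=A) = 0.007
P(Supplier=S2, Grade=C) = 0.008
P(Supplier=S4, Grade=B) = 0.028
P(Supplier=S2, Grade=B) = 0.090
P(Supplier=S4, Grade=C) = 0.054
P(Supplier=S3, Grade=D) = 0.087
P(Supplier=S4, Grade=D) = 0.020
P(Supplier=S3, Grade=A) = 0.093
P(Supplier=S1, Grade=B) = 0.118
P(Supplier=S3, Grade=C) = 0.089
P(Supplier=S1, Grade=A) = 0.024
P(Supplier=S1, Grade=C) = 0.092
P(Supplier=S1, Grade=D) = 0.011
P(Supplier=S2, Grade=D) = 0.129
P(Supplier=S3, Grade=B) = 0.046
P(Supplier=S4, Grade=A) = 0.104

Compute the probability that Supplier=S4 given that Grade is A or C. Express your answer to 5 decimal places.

0.33546

P(Grade=A) = 0.024 + 0.007 + 0.093 + 0.104 = 0.228.
P(Grade=C) = 0.092 + 0.008 + 0.089 + 0.054 = 0.243.
P(Grade ∈ {A, C}) = 0.228 + 0.243 = 0.471; P(Supplier=S4, Grade ∈ {A, C}) = 0.104 + 0.054 = 0.158.
P(Supplier=S4 | Grade ∈ {A, C}) = 0.158/0.471 = 0.33546.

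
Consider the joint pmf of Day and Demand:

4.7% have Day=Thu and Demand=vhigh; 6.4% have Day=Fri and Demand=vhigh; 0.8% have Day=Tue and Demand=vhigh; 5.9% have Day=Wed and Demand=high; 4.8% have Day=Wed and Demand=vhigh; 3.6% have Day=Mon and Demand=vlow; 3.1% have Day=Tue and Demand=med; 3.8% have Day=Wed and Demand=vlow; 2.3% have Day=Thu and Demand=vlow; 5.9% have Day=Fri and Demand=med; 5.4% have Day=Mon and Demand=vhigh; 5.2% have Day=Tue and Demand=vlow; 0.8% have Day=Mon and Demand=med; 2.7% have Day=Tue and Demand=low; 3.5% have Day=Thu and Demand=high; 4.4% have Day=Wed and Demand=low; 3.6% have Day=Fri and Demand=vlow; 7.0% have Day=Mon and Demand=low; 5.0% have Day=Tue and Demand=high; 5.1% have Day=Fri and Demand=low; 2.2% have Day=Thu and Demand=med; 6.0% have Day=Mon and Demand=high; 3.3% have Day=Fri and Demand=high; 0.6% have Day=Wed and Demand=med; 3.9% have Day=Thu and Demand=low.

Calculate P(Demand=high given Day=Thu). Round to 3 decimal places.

0.211

P(Day=Thu) = 0.023 + 0.039 + 0.022 + 0.035 + 0.047 = 0.166.
P(Demand=high | Day=Thu) = 0.035/0.166 = 0.211.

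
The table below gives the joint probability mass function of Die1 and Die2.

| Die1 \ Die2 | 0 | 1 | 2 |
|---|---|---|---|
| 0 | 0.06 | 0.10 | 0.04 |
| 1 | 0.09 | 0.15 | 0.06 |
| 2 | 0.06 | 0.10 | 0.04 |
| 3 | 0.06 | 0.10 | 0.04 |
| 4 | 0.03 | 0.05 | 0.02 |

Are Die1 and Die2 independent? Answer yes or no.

yes

Every cell satisfies P(Die1,Die2) = P(Die1)·P(Die2). For instance P(Die1=1) = 0.30, P(Die2=2) = 0.20, and 0.30×0.20 = 0.06 matches the joint entry. So Die1 and Die2 are independent.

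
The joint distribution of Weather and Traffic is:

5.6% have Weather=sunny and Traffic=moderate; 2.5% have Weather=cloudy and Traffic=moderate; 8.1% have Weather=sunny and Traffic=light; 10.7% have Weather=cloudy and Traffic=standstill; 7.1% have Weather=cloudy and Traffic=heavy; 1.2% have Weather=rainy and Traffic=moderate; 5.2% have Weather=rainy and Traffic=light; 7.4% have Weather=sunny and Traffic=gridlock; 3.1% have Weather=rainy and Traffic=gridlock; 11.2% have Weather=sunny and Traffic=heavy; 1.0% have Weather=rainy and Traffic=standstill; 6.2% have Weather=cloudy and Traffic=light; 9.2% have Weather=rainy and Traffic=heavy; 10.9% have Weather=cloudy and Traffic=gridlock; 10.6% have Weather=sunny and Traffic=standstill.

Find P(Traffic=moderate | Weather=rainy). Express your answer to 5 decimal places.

P(Weather=rainy) = 0.052 + 0.012 + 0.092 + 0.031 + 0.010 = 0.197.
P(Traffic=moderate | Weather=rainy) = 0.012/0.197 = 0.06091.

0.06091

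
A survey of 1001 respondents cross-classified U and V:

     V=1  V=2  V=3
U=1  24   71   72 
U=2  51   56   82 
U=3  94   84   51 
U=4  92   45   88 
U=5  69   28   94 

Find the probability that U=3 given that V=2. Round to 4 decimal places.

Total with V=2: 71 + 56 + 84 + 45 + 28 = 284.
P(U=3 | V=2) = 84/284 = 0.2958.

0.2958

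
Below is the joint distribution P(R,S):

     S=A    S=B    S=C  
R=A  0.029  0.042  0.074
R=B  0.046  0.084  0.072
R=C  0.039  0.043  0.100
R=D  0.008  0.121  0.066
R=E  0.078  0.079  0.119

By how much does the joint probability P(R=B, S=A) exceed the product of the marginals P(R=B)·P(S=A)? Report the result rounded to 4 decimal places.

0.0056

P(R=B) = 0.046 + 0.084 + 0.072 = 0.202.
P(S=A) = 0.029 + 0.046 + 0.039 + 0.008 + 0.078 = 0.200.
P(R=B, S=A) − P(R=B)P(S=A) = 0.046 − 0.202×0.200 = 0.0056.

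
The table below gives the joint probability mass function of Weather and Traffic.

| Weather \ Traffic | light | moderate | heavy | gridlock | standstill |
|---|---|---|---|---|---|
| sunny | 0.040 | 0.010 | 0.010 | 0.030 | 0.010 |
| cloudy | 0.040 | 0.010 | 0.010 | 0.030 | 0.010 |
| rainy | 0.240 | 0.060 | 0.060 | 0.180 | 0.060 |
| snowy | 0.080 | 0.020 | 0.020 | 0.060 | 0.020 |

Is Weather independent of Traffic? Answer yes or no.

yes

Every cell satisfies P(Weather,Traffic) = P(Weather)·P(Traffic). For instance P(Weather=cloudy) = 0.100, P(Traffic=light) = 0.400, and 0.100×0.400 = 0.040 matches the joint entry. So Weather and Traffic are independent.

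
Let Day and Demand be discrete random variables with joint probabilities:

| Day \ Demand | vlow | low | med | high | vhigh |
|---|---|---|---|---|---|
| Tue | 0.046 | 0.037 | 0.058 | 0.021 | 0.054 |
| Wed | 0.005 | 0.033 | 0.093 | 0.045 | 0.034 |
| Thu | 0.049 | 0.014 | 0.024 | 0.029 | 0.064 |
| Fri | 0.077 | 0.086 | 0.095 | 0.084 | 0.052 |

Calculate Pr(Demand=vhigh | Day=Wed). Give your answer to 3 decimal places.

P(Day=Wed) = 0.005 + 0.033 + 0.093 + 0.045 + 0.034 = 0.210.
P(Demand=vhigh | Day=Wed) = 0.034/0.210 = 0.162.

0.162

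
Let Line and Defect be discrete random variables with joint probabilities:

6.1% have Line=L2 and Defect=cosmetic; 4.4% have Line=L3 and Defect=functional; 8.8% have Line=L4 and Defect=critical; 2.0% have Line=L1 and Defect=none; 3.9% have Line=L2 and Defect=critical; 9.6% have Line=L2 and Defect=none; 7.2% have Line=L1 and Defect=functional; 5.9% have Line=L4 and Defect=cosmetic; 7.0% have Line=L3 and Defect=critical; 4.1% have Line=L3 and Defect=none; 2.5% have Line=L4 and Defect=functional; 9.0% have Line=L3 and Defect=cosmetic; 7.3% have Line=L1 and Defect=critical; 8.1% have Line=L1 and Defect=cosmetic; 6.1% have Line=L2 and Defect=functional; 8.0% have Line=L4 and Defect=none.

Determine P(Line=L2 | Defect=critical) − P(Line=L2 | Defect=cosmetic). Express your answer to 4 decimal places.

-0.0652

P(Defect=critical) = 0.073 + 0.039 + 0.070 + 0.088 = 0.270; P(Line=L2 | Defect=critical) = 0.039/0.270 = 0.14444.
P(Defect=cosmetic) = 0.081 + 0.061 + 0.090 + 0.059 = 0.291; P(Line=L2 | Defect=cosmetic) = 0.061/0.291 = 0.20962.
Difference = -0.0652.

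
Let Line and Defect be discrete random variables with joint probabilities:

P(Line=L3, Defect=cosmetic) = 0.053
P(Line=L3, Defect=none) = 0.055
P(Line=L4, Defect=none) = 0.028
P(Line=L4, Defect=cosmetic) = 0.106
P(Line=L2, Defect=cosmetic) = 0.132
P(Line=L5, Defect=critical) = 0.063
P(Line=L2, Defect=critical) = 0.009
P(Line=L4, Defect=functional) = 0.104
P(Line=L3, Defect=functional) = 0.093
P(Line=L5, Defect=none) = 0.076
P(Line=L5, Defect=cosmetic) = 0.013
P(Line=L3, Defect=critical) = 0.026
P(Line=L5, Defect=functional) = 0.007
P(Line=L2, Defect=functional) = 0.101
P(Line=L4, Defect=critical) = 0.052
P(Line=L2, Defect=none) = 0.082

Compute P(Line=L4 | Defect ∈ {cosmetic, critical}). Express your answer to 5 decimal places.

P(Defect=cosmetic) = 0.132 + 0.053 + 0.106 + 0.013 = 0.304.
P(Defect=critical) = 0.009 + 0.026 + 0.052 + 0.063 = 0.150.
P(Defect ∈ {cosmetic, critical}) = 0.304 + 0.150 = 0.454; P(Line=L4, Defect ∈ {cosmetic, critical}) = 0.106 + 0.052 = 0.158.
P(Line=L4 | Defect ∈ {cosmetic, critical}) = 0.158/0.454 = 0.34802.

0.34802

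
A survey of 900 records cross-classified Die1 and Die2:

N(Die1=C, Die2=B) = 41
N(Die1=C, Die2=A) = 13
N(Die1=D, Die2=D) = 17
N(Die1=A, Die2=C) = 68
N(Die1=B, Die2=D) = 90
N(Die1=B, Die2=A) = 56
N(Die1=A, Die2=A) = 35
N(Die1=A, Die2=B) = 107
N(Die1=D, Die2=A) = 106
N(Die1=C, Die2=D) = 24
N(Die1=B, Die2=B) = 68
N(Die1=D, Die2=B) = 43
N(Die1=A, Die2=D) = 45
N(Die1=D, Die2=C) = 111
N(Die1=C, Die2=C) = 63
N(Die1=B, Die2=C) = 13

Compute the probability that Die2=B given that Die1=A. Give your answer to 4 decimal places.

Total with Die1=A: 35 + 107 + 68 + 45 = 255.
P(Die2=B | Die1=A) = 107/255 = 0.4196.

0.4196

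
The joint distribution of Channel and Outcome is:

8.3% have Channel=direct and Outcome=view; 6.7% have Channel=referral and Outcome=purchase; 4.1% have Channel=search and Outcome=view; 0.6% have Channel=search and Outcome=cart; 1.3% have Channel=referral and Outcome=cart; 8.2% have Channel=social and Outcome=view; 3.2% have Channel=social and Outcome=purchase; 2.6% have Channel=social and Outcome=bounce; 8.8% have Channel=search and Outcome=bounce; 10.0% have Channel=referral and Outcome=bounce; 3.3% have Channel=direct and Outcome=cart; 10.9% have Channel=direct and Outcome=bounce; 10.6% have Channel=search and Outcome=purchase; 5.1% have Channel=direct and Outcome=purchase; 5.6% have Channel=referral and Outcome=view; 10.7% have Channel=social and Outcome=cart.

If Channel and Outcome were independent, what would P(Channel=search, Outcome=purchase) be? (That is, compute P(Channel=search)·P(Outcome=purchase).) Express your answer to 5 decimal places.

P(Channel=search) = 0.088 + 0.041 + 0.006 + 0.106 = 0.241.
P(Outcome=purchase) = 0.106 + 0.032 + 0.051 + 0.067 = 0.256.
Product: 0.241 × 0.256 = 0.06170.

0.06170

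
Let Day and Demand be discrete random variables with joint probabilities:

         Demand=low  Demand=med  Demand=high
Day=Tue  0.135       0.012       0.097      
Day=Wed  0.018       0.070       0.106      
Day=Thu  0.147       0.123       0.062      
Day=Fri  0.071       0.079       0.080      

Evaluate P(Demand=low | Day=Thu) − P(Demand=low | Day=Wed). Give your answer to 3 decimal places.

0.350

P(Day=Thu) = 0.147 + 0.123 + 0.062 = 0.332; P(Demand=low | Day=Thu) = 0.147/0.332 = 0.4428.
P(Day=Wed) = 0.018 + 0.070 + 0.106 = 0.194; P(Demand=low | Day=Wed) = 0.018/0.194 = 0.0928.
Difference = 0.350.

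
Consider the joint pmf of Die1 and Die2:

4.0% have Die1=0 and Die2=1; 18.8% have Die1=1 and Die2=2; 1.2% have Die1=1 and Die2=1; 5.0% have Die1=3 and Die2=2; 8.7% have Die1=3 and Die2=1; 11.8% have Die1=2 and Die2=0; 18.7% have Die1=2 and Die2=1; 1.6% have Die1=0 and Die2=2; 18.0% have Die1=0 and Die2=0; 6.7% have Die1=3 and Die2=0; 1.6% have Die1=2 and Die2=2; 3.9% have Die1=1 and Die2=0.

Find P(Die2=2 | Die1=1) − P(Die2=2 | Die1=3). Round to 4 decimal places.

P(Die1=1) = 0.039 + 0.012 + 0.188 = 0.239; P(Die2=2 | Die1=1) = 0.188/0.239 = 0.78661.
P(Die1=3) = 0.067 + 0.087 + 0.050 = 0.204; P(Die2=2 | Die1=3) = 0.050/0.204 = 0.24510.
Difference = 0.5415.

0.5415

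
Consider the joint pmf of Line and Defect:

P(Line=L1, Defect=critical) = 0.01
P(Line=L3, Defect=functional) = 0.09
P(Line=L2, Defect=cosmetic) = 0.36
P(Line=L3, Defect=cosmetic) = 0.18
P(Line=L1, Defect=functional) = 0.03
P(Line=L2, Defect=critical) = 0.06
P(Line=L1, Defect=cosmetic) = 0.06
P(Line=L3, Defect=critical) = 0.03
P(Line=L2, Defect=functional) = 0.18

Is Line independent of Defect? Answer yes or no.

yes

Every cell satisfies P(Line,Defect) = P(Line)·P(Defect). For instance P(Line=L3) = 0.30, P(Defect=cosmetic) = 0.60, and 0.30×0.60 = 0.18 matches the joint entry. So Line and Defect are independent.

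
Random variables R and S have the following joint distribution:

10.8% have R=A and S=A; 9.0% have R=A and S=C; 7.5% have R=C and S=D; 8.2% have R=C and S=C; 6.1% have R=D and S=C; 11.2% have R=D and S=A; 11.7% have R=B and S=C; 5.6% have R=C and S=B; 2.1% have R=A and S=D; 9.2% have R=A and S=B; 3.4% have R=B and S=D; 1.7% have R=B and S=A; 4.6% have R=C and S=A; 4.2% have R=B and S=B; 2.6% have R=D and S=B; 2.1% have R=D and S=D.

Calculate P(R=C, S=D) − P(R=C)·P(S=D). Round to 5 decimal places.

P(R=C) = 0.046 + 0.056 + 0.082 + 0.075 = 0.259.
P(S=D) = 0.021 + 0.034 + 0.075 + 0.021 = 0.151.
P(R=C, S=D) − P(R=C)P(S=D) = 0.075 − 0.259×0.151 = 0.03589.

0.03589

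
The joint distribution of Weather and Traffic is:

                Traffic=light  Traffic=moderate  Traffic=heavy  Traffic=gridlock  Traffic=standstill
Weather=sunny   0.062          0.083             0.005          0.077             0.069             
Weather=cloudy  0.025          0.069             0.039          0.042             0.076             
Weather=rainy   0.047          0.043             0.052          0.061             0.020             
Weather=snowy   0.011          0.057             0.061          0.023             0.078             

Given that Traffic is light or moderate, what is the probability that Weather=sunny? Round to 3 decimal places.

0.365

P(Traffic=light) = 0.062 + 0.025 + 0.047 + 0.011 = 0.145.
P(Traffic=moderate) = 0.083 + 0.069 + 0.043 + 0.057 = 0.252.
P(Traffic ∈ {light, moderate}) = 0.145 + 0.252 = 0.397; P(Weather=sunny, Traffic ∈ {light, moderate}) = 0.062 + 0.083 = 0.145.
P(Weather=sunny | Traffic ∈ {light, moderate}) = 0.145/0.397 = 0.365.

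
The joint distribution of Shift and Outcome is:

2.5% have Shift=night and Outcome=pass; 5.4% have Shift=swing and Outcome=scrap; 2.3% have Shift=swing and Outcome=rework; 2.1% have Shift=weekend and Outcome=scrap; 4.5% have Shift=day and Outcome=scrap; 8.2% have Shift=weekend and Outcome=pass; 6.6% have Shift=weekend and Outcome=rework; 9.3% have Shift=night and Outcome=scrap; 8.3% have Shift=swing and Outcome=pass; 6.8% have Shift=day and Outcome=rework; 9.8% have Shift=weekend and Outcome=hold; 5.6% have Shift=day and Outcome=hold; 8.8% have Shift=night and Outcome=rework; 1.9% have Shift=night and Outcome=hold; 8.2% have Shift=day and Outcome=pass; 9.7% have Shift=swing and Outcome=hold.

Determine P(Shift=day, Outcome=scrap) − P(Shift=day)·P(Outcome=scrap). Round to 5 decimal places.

-0.00846

P(Shift=day) = 0.082 + 0.068 + 0.045 + 0.056 = 0.251.
P(Outcome=scrap) = 0.045 + 0.054 + 0.093 + 0.021 = 0.213.
P(Shift=day, Outcome=scrap) − P(Shift=day)P(Outcome=scrap) = 0.045 − 0.251×0.213 = -0.00846.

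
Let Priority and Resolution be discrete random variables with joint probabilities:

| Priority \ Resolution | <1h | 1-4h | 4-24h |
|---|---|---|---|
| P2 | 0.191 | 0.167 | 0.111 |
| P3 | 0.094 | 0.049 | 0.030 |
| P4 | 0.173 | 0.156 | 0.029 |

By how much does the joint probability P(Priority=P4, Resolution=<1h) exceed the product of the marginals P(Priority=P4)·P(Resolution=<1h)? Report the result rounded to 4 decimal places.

0.0090

P(Priority=P4) = 0.173 + 0.156 + 0.029 = 0.358.
P(Resolution=<1h) = 0.191 + 0.094 + 0.173 = 0.458.
P(Priority=P4, Resolution=<1h) − P(Priority=P4)P(Resolution=<1h) = 0.173 − 0.358×0.458 = 0.0090.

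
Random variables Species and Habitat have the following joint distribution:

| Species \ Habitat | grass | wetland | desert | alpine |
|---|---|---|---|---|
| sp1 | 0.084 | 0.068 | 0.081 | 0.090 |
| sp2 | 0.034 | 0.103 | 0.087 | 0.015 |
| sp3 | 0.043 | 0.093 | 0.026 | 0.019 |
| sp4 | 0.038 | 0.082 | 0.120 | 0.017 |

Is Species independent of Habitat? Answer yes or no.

no

P(Species=sp1) = 0.323 and P(Habitat=alpine) = 0.141, so their product is 0.04554, but P(Species=sp1, Habitat=alpine) = 0.090. Since these differ, Species and Habitat are not independent.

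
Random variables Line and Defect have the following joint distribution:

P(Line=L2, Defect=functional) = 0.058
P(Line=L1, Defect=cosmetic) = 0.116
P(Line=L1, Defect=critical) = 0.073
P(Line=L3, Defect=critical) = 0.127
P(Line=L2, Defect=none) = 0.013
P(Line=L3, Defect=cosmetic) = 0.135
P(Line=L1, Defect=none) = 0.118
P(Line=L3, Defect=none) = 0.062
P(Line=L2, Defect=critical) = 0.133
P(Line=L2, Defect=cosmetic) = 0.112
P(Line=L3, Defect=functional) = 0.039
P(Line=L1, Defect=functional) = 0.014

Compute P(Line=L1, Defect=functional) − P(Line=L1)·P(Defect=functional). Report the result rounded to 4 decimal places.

P(Line=L1) = 0.118 + 0.116 + 0.014 + 0.073 = 0.321.
P(Defect=functional) = 0.014 + 0.058 + 0.039 = 0.111.
P(Line=L1, Defect=functional) − P(Line=L1)P(Defect=functional) = 0.014 − 0.321×0.111 = -0.0216.

-0.0216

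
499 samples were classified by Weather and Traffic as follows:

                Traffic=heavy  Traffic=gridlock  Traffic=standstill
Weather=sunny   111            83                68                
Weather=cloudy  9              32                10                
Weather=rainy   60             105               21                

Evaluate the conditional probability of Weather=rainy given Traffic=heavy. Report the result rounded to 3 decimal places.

0.333

Total with Traffic=heavy: 111 + 9 + 60 = 180.
P(Weather=rainy | Traffic=heavy) = 60/180 = 0.333.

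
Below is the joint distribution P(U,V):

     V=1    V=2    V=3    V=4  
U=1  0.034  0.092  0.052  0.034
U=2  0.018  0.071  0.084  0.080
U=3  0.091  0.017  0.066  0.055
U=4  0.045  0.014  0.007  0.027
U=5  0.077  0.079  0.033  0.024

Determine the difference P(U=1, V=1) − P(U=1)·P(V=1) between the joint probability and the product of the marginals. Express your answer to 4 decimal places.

-0.0222

P(U=1) = 0.034 + 0.092 + 0.052 + 0.034 = 0.212.
P(V=1) = 0.034 + 0.018 + 0.091 + 0.045 + 0.077 = 0.265.
P(U=1, V=1) − P(U=1)P(V=1) = 0.034 − 0.212×0.265 = -0.0222.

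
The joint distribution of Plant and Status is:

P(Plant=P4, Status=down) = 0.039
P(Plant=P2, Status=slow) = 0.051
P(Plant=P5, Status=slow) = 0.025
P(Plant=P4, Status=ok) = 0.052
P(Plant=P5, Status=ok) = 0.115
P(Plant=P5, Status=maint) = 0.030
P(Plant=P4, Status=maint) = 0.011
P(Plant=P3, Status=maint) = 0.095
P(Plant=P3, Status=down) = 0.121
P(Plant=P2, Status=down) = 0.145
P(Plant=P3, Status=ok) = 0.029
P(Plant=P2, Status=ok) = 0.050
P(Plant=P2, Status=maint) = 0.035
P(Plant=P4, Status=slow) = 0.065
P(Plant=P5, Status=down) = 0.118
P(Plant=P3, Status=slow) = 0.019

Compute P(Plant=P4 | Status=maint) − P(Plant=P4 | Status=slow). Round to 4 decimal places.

-0.3419

P(Status=maint) = 0.035 + 0.095 + 0.011 + 0.030 = 0.171; P(Plant=P4 | Status=maint) = 0.011/0.171 = 0.06433.
P(Status=slow) = 0.051 + 0.019 + 0.065 + 0.025 = 0.160; P(Plant=P4 | Status=slow) = 0.065/0.160 = 0.40625.
Difference = -0.3419.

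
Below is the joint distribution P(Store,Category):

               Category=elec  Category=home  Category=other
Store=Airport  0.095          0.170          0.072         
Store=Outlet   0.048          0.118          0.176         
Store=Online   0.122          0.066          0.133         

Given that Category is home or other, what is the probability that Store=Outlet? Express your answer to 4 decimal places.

0.4000

P(Category=home) = 0.170 + 0.118 + 0.066 = 0.354.
P(Category=other) = 0.072 + 0.176 + 0.133 = 0.381.
P(Category ∈ {home, other}) = 0.354 + 0.381 = 0.735; P(Store=Outlet, Category ∈ {home, other}) = 0.118 + 0.176 = 0.294.
P(Store=Outlet | Category ∈ {home, other}) = 0.294/0.735 = 0.4000.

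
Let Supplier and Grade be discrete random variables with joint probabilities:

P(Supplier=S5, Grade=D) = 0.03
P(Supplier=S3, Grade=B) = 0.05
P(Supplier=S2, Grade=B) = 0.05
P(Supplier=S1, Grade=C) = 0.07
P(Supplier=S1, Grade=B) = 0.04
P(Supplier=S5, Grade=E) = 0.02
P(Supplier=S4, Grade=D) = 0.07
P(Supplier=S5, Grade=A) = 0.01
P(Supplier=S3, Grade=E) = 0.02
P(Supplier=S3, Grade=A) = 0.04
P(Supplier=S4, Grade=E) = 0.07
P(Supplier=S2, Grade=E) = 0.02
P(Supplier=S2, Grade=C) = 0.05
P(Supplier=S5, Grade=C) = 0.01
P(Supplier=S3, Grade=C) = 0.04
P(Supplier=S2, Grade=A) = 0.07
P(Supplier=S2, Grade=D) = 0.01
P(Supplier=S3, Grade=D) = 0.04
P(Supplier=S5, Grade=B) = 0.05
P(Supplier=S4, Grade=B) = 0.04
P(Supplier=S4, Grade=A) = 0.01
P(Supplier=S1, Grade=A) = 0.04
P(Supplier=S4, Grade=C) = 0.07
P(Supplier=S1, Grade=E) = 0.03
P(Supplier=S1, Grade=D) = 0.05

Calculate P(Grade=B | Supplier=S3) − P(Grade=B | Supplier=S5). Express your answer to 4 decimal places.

-0.1535

P(Supplier=S3) = 0.04 + 0.05 + 0.04 + 0.04 + 0.02 = 0.19; P(Grade=B | Supplier=S3) = 0.05/0.19 = 0.26316.
P(Supplier=S5) = 0.01 + 0.05 + 0.01 + 0.03 + 0.02 = 0.12; P(Grade=B | Supplier=S5) = 0.05/0.12 = 0.41667.
Difference = -0.1535.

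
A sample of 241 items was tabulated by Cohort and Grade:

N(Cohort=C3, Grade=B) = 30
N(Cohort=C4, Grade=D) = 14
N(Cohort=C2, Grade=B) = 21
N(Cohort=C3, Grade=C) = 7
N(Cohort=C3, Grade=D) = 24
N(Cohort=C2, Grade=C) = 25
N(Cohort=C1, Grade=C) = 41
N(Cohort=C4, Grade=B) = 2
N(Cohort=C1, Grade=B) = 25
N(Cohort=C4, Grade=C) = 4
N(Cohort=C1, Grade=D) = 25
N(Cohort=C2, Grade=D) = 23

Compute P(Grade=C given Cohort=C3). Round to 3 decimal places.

0.115

Total with Cohort=C3: 30 + 7 + 24 = 61.
P(Grade=C | Cohort=C3) = 7/61 = 0.115.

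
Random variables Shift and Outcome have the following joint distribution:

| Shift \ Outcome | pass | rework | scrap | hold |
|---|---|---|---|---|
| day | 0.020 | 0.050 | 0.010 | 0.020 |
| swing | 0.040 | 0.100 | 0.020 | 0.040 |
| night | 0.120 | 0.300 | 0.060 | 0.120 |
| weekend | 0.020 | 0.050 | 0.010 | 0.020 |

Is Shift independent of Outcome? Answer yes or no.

yes

Every cell satisfies P(Shift,Outcome) = P(Shift)·P(Outcome). For instance P(Shift=night) = 0.600, P(Outcome=rework) = 0.500, and 0.600×0.500 = 0.300 matches the joint entry. So Shift and Outcome are independent.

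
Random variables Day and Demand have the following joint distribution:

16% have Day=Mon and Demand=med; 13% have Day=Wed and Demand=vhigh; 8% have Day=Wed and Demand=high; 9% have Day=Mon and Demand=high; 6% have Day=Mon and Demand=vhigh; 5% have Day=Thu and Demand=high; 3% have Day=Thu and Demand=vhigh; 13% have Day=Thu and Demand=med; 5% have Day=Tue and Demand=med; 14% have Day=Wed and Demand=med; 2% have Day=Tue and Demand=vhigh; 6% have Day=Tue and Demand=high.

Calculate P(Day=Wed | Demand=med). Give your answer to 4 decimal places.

P(Demand=med) = 0.16 + 0.05 + 0.14 + 0.13 = 0.48.
P(Day=Wed | Demand=med) = 0.14/0.48 = 0.2917.

0.2917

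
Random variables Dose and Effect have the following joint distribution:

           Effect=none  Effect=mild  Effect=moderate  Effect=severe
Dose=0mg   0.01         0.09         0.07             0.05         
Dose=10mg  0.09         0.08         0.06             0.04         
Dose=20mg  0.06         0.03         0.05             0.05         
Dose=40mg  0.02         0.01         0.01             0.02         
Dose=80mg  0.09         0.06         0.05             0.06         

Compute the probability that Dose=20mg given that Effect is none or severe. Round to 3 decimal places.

0.224

P(Effect=none) = 0.01 + 0.09 + 0.06 + 0.02 + 0.09 = 0.27.
P(Effect=severe) = 0.05 + 0.04 + 0.05 + 0.02 + 0.06 = 0.22.
P(Effect ∈ {none, severe}) = 0.27 + 0.22 = 0.49; P(Dose=20mg, Effect ∈ {none, severe}) = 0.06 + 0.05 = 0.11.
P(Dose=20mg | Effect ∈ {none, severe}) = 0.11/0.49 = 0.224.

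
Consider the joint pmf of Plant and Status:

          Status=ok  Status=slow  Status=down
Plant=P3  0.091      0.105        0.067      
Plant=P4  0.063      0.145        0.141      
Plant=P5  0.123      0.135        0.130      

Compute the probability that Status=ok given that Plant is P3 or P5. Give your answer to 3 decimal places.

P(Plant=P3) = 0.091 + 0.105 + 0.067 = 0.263.
P(Plant=P5) = 0.123 + 0.135 + 0.130 = 0.388.
P(Plant ∈ {P3, P5}) = 0.263 + 0.388 = 0.651; P(Status=ok, Plant ∈ {P3, P5}) = 0.091 + 0.123 = 0.214.
P(Status=ok | Plant ∈ {P3, P5}) = 0.214/0.651 = 0.329.

0.329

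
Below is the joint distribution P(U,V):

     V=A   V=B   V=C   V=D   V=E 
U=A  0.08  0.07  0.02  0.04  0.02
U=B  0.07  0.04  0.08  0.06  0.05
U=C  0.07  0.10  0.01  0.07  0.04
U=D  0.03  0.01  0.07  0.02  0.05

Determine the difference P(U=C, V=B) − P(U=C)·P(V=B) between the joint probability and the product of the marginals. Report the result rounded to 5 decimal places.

P(U=C) = 0.07 + 0.10 + 0.01 + 0.07 + 0.04 = 0.29.
P(V=B) = 0.07 + 0.04 + 0.10 + 0.01 = 0.22.
P(U=C, V=B) − P(U=C)P(V=B) = 0.10 − 0.29×0.22 = 0.03620.

0.03620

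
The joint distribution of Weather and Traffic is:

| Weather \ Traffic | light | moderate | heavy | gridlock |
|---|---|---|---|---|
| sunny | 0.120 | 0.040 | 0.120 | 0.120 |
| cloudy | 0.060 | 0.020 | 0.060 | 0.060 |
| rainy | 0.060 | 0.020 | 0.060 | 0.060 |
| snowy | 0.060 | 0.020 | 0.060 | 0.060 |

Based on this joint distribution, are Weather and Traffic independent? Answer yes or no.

Every cell satisfies P(Weather,Traffic) = P(Weather)·P(Traffic). For instance P(Weather=snowy) = 0.200, P(Traffic=heavy) = 0.300, and 0.200×0.300 = 0.060 matches the joint entry. So Weather and Traffic are independent.

yes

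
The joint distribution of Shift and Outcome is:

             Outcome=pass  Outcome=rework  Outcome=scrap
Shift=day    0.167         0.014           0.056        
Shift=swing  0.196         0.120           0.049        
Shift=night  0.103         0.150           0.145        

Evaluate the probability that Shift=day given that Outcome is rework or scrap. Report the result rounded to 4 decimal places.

0.1311

P(Outcome=rework) = 0.014 + 0.120 + 0.150 = 0.284.
P(Outcome=scrap) = 0.056 + 0.049 + 0.145 = 0.250.
P(Outcome ∈ {rework, scrap}) = 0.284 + 0.250 = 0.534; P(Shift=day, Outcome ∈ {rework, scrap}) = 0.014 + 0.056 = 0.070.
P(Shift=day | Outcome ∈ {rework, scrap}) = 0.070/0.534 = 0.1311.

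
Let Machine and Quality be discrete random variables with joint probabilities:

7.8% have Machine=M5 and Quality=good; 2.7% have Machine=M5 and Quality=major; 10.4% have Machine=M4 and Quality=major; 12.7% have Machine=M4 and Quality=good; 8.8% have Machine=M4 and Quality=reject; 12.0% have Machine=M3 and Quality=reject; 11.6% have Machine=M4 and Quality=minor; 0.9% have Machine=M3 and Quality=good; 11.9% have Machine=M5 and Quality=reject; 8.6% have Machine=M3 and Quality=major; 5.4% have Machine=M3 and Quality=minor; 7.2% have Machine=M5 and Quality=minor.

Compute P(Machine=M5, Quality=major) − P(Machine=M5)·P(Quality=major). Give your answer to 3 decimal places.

P(Machine=M5) = 0.078 + 0.072 + 0.027 + 0.119 = 0.296.
P(Quality=major) = 0.086 + 0.104 + 0.027 = 0.217.
P(Machine=M5, Quality=major) − P(Machine=M5)P(Quality=major) = 0.027 − 0.296×0.217 = -0.037.

-0.037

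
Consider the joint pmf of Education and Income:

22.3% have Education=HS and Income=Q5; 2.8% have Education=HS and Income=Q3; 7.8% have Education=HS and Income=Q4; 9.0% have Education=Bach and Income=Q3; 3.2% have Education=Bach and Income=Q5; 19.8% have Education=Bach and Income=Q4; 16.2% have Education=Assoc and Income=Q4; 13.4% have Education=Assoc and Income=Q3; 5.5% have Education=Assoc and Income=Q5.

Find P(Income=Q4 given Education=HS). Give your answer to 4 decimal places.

0.2371

P(Education=HS) = 0.028 + 0.078 + 0.223 = 0.329.
P(Income=Q4 | Education=HS) = 0.078/0.329 = 0.2371.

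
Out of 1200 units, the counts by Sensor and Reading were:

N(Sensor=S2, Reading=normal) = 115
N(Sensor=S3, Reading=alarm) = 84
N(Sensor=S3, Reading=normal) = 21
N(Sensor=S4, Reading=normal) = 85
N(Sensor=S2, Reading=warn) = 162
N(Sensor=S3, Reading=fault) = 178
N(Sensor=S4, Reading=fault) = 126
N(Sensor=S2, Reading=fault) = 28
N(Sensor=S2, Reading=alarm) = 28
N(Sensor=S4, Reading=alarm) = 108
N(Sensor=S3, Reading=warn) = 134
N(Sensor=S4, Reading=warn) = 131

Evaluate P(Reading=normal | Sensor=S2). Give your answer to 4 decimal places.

0.3453

Total with Sensor=S2: 115 + 162 + 28 + 28 = 333.
P(Reading=normal | Sensor=S2) = 115/333 = 0.3453.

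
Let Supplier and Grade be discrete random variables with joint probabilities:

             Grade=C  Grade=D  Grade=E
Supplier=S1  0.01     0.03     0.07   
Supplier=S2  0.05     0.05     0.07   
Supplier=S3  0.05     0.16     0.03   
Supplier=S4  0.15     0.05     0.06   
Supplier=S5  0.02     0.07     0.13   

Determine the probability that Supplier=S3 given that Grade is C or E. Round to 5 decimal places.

0.12500

P(Grade=C) = 0.01 + 0.05 + 0.05 + 0.15 + 0.02 = 0.28.
P(Grade=E) = 0.07 + 0.07 + 0.03 + 0.06 + 0.13 = 0.36.
P(Grade ∈ {C, E}) = 0.28 + 0.36 = 0.64; P(Supplier=S3, Grade ∈ {C, E}) = 0.05 + 0.03 = 0.08.
P(Supplier=S3 | Grade ∈ {C, E}) = 0.08/0.64 = 0.12500.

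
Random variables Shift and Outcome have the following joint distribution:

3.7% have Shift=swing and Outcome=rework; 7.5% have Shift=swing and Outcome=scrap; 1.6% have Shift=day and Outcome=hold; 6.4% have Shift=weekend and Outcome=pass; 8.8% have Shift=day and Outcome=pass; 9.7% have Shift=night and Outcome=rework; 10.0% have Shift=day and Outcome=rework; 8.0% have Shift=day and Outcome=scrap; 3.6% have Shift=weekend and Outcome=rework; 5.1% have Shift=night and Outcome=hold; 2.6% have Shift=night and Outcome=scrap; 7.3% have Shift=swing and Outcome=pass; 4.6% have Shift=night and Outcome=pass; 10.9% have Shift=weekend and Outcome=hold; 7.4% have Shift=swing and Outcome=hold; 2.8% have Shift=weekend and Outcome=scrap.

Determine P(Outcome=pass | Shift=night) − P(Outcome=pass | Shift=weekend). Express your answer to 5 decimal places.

-0.06095

P(Shift=night) = 0.046 + 0.097 + 0.026 + 0.051 = 0.220; P(Outcome=pass | Shift=night) = 0.046/0.220 = 0.209091.
P(Shift=weekend) = 0.064 + 0.036 + 0.028 + 0.109 = 0.237; P(Outcome=pass | Shift=weekend) = 0.064/0.237 = 0.270042.
Difference = -0.06095.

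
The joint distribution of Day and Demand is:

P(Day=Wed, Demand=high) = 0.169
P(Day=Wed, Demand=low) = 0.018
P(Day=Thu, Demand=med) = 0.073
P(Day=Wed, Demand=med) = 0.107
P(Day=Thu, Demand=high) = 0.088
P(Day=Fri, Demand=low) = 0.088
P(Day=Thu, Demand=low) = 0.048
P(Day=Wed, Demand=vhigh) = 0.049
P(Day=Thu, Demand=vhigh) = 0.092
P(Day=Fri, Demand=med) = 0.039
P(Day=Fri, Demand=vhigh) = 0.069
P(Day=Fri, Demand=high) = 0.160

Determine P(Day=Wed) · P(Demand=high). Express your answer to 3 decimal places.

0.143

P(Day=Wed) = 0.018 + 0.107 + 0.169 + 0.049 = 0.343.
P(Demand=high) = 0.169 + 0.088 + 0.160 = 0.417.
Product: 0.343 × 0.417 = 0.143.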